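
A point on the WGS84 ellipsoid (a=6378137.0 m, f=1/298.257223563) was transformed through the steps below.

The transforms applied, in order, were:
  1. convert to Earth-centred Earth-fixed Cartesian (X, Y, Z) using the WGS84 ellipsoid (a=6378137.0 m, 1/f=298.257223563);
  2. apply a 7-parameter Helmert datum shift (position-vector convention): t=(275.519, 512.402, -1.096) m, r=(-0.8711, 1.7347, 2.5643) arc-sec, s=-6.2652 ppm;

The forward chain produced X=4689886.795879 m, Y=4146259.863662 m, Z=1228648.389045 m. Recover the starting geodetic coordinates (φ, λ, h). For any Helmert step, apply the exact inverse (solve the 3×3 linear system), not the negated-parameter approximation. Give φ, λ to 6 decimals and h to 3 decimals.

φ=11.178854°, λ=41.476896°, h=1513.288 m

start: X=4689886.7959, Y=4146259.8637, Z=1228648.3890 m
→ Helmert⁻¹: X=4689681.8646, Y=4145709.9442, Z=1228714.1316
→ geod (Bowring, a=6378137.000): φ=11.17885400°, λ=41.47689600°, h=1513.2880 m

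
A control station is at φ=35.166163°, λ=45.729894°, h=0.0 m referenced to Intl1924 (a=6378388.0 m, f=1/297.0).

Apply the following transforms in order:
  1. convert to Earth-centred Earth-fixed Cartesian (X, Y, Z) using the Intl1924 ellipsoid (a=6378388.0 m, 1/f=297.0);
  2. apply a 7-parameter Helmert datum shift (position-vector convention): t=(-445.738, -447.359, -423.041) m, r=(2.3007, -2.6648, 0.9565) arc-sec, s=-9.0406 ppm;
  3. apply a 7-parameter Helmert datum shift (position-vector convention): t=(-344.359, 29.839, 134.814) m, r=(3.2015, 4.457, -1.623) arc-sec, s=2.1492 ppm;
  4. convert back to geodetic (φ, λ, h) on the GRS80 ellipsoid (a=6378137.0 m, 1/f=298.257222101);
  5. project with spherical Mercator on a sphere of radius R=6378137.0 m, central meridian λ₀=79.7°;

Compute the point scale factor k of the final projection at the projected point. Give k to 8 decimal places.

start: φ=35.166163°, λ=45.729894°, h=0.000 m
→ ECEF (a=6378388.000, f=1/297.0): X=3643820.9055, Y=3737861.6415, Z=3653009.0824
→ Helmert 7p (PV): X=3643277.6980, Y=3737356.6414, Z=3652641.7834
→ Helmert 7p (PV): X=3643049.5037, Y=3737309.1515, Z=3652763.7318
→ geod (Bowring, a=6378137.000): φ=35.16842992°, λ=45.73172411°, h=-684.1436 m
→ into merc (λ₀=79.7°): φ=35.16842992°, λ−λ₀=-33.96827589°
scale k = 1.22329787

1.22329787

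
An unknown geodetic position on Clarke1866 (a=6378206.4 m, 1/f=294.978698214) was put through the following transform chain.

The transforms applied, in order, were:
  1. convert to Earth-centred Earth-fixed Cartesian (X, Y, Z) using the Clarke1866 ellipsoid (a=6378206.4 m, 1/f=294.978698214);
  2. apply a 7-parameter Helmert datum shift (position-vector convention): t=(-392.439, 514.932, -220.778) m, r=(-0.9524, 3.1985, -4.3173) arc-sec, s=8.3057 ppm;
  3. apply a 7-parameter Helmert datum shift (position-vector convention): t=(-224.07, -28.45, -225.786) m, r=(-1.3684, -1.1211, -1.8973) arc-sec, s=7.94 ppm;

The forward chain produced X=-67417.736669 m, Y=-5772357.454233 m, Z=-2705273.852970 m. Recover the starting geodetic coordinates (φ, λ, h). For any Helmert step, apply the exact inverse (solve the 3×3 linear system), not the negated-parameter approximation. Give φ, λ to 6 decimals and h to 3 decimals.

φ=-25.254103°, λ=-90.660983°, h=1041.968 m

start: X=-67417.7367, Y=-5772357.4542, Z=-2705273.8530 m
→ Helmert⁻¹: X=-67154.7404, Y=-5772265.8441, Z=-2705064.5184
→ Helmert⁻¹: X=-66598.9754, Y=-5772721.7342, Z=-2704848.9624
→ geod (Bowring, a=6378206.400): φ=-25.25410300°, λ=-90.66098300°, h=1041.9680 m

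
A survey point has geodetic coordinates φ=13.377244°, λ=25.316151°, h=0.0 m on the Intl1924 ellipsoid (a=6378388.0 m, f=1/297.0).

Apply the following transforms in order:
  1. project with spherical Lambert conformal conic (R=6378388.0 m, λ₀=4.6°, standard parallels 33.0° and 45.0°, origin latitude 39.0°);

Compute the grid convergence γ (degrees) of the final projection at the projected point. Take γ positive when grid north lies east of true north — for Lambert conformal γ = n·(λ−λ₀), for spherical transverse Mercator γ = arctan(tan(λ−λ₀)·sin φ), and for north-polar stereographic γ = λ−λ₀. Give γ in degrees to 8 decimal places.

start: φ=13.377244°, λ=25.316151°, h=0.000 m
→ into lcc (λ₀=4.6°): φ=13.37724400°, λ−λ₀=20.71615100°
convergence γ = 13.06107118°

13.06107118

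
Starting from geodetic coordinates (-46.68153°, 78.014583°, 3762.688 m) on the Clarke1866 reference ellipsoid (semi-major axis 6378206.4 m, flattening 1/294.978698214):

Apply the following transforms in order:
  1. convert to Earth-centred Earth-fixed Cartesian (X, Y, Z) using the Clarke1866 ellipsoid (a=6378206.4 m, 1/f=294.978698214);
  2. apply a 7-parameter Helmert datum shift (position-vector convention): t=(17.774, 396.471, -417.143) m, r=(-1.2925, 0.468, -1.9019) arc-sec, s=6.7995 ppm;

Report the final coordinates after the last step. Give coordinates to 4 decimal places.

start: φ=-46.681530°, λ=78.014583°, h=3762.688 m
→ ECEF (a=6378206.400, f=1/294.978698214): X=910856.1825, Y=4290610.9557, Z=-4620081.3556
→ Helmert 7p (PV): X=910909.2298, Y=4290999.2513, Z=-4620558.8656

X=910909.2298 m, Y=4290999.2513 m, Z=-4620558.8656 m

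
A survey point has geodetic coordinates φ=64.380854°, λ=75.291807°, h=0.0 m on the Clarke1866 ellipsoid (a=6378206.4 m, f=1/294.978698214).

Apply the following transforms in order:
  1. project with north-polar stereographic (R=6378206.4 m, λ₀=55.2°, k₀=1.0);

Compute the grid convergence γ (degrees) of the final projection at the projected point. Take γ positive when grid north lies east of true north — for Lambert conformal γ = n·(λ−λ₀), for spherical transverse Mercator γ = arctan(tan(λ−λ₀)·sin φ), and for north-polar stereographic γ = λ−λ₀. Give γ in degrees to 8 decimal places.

start: φ=64.380854°, λ=75.291807°, h=0.000 m
→ into stereo (λ₀=55.2°): φ=64.38085400°, λ−λ₀=20.09180700°
convergence γ = 20.09180700°

20.09180700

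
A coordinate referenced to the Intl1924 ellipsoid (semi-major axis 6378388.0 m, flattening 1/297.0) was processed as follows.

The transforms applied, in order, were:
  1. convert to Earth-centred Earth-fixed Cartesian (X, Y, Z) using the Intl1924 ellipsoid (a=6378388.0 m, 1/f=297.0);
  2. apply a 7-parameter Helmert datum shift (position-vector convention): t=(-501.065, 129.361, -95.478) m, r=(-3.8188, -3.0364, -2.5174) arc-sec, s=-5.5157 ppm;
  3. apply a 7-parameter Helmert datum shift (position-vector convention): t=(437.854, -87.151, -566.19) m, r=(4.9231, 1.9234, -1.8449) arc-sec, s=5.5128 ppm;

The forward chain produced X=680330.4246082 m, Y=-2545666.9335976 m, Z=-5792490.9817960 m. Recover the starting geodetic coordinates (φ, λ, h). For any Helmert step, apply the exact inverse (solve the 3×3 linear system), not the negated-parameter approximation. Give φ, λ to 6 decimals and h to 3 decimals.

φ=-65.681326°, λ=-75.035892°, h=2505.938 m

start: X=680330.4246, Y=-2545666.9336, Z=-5792490.9818 m
→ Helmert⁻¹: X=679965.6003, Y=-2545697.9061, Z=-5791825.7613
→ Helmert⁻¹: X=680416.2277, Y=-2545725.7748, Z=-5791819.3769
→ geod (Bowring, a=6378388.000): φ=-65.68132600°, λ=-75.03589200°, h=2505.9380 m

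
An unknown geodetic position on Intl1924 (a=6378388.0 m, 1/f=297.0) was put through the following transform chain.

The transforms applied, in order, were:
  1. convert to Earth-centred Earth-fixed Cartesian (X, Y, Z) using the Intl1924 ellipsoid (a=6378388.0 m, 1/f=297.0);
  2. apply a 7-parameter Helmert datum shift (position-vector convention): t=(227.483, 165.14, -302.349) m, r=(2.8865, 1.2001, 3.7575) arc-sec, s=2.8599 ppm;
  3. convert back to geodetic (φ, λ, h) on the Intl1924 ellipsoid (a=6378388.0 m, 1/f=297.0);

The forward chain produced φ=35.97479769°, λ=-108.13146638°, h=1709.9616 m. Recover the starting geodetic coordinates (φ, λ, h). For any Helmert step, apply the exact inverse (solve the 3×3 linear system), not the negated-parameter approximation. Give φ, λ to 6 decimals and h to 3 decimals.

start: φ=35.974798°, λ=-108.131466°, h=1709.962 m
→ ECEF (a=6378388.000, f=1/297.0): X=-1608663.7050, Y=-4912574.9501, Z=3726992.1822
→ Helmert⁻¹: X=-1608997.7664, Y=-4912644.5683, Z=3727343.2583
→ geod (Bowring, a=6378388.000): φ=35.97645700°, λ=-108.13474500°, h=2053.8780 m

φ=35.976457°, λ=-108.134745°, h=2053.878 m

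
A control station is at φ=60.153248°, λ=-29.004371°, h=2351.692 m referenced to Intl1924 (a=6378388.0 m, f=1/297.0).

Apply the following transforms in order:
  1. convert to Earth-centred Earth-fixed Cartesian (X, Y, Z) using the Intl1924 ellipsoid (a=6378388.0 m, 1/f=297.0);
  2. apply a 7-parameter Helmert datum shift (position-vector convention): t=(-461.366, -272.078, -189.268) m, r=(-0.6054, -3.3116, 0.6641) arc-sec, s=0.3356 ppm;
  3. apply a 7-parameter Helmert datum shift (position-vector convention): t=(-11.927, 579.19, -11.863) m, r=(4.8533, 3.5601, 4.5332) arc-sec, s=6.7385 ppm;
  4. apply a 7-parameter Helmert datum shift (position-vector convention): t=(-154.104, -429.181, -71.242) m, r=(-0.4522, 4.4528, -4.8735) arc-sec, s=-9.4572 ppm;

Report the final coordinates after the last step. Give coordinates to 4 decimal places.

start: φ=60.153248°, λ=-29.004371°, h=2351.692 m
→ ECEF (a=6378388.000, f=1/297.0): X=2784353.3925, Y=-1543669.9792, Z=5511152.8792
→ Helmert 7p (PV): X=2783809.4489, Y=-1543917.4351, Z=5511014.6946
→ Helmert 7p (PV): X=2783945.3323, Y=-1543417.1391, Z=5510955.5913
→ Helmert 7p (PV): X=2783847.4016, Y=-1543885.4187, Z=5510775.5161

X=2783847.4016 m, Y=-1543885.4187 m, Z=5510775.5161 m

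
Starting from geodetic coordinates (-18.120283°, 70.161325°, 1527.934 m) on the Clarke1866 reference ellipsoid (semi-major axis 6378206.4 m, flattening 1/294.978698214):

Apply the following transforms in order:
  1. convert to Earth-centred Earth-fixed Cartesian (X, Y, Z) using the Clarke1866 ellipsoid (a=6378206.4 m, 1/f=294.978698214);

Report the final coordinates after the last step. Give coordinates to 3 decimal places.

X=2058405.917 m, Y=5705355.965 m, Z=-1971397.957 m

start: φ=-18.120283°, λ=70.161325°, h=1527.934 m
→ ECEF (a=6378206.400, f=1/294.978698214): X=2058405.9173, Y=5705355.9649, Z=-1971397.9566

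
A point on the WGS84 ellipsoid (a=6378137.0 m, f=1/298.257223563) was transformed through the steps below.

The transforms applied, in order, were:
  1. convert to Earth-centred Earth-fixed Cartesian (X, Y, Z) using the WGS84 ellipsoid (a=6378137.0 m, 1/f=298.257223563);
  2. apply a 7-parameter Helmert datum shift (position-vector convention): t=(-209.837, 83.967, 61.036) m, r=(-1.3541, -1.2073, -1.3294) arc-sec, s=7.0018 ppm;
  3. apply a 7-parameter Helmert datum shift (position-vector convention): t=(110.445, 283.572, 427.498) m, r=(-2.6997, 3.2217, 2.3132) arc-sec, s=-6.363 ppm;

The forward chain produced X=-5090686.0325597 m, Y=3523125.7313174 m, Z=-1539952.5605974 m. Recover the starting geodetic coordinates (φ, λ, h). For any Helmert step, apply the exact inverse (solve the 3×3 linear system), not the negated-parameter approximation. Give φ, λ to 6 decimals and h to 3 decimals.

φ=-14.063596°, λ=145.315633°, h=2520.504 m

start: X=-5090686.0326, Y=3523125.7313, Z=-1539952.5606 m
→ Helmert⁻¹: X=-5090765.3015, Y=3522941.8286, Z=-1540423.2639
→ Helmert⁻¹: X=-5090551.5429, Y=3522810.4989, Z=-1540420.5913
→ geod (Bowring, a=6378137.000): φ=-14.06359600°, λ=145.31563300°, h=2520.5040 m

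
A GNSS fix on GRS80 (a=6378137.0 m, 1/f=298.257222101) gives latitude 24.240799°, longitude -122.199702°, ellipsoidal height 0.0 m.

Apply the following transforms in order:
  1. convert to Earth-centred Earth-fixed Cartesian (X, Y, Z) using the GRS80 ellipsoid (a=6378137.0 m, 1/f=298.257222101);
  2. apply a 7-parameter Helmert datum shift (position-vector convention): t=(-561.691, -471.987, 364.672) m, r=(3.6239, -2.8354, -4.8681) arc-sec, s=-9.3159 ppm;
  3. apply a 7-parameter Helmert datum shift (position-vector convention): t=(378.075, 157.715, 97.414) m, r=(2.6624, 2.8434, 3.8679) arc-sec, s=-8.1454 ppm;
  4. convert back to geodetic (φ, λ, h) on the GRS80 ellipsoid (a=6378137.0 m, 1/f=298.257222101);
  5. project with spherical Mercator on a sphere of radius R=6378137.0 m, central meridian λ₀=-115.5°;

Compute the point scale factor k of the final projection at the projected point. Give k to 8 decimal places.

1.09670648

start: φ=24.240799°, λ=-122.199702°, h=0.000 m
→ ECEF (a=6378137.000, f=1/298.257222101): X=-3100807.0534, Y=-4924054.8345, Z=2602625.6232
→ Helmert 7p (PV): X=-3101491.8466, Y=-4924453.4929, Z=2602836.9141
→ Helmert 7p (PV): X=-3100960.2852, Y=-4924347.4216, Z=2602892.3185
→ geod (Bowring, a=6378137.000): φ=24.24177404°, λ=-122.19944358°, h=409.7080 m
→ into merc (λ₀=-115.5°): φ=24.24177404°, λ−λ₀=-6.69944358°
scale k = 1.09670648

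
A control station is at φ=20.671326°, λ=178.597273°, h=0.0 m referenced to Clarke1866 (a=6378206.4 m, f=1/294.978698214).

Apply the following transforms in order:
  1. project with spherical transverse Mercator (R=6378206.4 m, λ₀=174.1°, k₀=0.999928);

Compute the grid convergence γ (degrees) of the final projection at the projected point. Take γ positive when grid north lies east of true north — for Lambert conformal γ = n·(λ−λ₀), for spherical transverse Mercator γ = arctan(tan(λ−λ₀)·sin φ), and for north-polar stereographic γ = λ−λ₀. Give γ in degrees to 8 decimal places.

start: φ=20.671326°, λ=178.597273°, h=0.000 m
→ into tm (λ₀=174.1°): φ=20.67132600°, λ−λ₀=4.49727300°
convergence γ = 1.59042708°

1.59042708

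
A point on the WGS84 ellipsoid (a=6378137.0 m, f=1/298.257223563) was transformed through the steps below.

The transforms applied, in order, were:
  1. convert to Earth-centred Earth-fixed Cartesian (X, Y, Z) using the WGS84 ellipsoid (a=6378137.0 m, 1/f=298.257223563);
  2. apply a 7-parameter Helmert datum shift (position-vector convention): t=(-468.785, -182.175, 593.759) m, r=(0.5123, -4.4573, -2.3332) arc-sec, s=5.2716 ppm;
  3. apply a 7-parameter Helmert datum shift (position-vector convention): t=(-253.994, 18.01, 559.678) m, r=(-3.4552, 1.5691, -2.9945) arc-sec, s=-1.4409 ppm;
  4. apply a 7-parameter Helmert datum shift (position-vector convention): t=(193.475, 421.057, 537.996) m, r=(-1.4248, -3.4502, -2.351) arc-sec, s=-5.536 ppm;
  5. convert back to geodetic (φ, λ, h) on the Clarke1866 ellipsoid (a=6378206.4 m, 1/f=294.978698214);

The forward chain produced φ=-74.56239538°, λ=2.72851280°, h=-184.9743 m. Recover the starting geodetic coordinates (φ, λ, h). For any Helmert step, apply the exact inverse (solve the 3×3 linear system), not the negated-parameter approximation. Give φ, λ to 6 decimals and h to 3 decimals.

start: φ=-74.562395°, λ=2.728513°, h=-184.974 m
→ ECEF (a=6378206.400, f=1/294.978698214): X=1701191.2962, Y=81074.6324, Z=-6125586.9118
→ Helmert⁻¹: X=1700903.8450, Y=80715.7262, Z=-6126186.7158
→ Helmert⁻¹: X=1701205.7242, Y=80825.1609, Z=-6126740.9264
→ Helmert⁻¹: X=1701532.2130, Y=81010.9376, Z=-6127339.3554
→ geod (Bowring, a=6378137.000): φ=-74.56256300°, λ=2.72582700°, h=1442.4780 m

φ=-74.562563°, λ=2.725827°, h=1442.478 m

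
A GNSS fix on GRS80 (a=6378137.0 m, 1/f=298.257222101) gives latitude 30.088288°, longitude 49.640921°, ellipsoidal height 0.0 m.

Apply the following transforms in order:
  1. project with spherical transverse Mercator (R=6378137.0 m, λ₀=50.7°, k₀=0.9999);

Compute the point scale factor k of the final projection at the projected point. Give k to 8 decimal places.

1.00002790

start: φ=30.088288°, λ=49.640921°, h=0.000 m
→ into tm (λ₀=50.7°): φ=30.08828800°, λ−λ₀=-1.05907900°
scale k = 1.00002790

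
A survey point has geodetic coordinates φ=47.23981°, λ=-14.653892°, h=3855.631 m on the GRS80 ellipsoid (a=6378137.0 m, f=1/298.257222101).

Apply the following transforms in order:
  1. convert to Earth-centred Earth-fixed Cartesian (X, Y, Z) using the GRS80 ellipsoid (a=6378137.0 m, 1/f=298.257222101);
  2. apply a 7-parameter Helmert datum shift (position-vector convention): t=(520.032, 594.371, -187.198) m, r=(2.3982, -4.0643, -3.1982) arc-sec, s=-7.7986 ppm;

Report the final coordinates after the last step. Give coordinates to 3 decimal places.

start: φ=47.239810°, λ=-14.653892°, h=3855.631 m
→ ECEF (a=6378137.000, f=1/298.257222101): X=4199571.1424, Y=-1098125.4813, Z=4662737.1184
→ Helmert 7p (PV): X=4199949.5218, Y=-1097641.8739, Z=4662583.5389

X=4199949.522 m, Y=-1097641.874 m, Z=4662583.539 m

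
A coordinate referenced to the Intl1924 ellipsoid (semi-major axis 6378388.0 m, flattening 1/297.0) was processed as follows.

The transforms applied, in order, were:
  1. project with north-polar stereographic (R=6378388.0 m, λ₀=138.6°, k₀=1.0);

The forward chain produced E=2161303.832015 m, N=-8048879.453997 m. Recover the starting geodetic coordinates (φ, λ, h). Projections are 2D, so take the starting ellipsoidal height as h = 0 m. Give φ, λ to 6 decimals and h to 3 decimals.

start: E=2161303.8320, N=-8048879.4540 m
→ stereo⁻¹: φ=23.68678800°, λ=153.63063400°

φ=23.686788°, λ=153.630634°, h=0.000 m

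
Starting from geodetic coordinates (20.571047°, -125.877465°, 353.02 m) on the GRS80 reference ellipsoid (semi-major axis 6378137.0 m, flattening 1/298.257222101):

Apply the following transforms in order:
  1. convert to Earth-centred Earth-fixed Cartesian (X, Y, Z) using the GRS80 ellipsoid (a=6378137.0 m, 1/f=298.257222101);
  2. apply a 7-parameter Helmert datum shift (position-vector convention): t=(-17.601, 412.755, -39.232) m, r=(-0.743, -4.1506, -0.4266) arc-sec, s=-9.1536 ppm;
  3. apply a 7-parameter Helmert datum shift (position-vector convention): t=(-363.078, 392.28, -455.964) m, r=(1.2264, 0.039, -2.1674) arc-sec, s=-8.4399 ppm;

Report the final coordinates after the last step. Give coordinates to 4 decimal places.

X=-3501655.1015 m, Y=-4839838.8117 m, Z=2226503.3881 m

start: φ=20.571047°, λ=-125.877465°, h=353.020 m
→ ECEF (a=6378137.000, f=1/298.257222101): X=-3501230.7553, Y=-4840767.8218, Z=2227118.8993
→ Helmert 7p (PV): X=-3501271.1343, Y=-4840295.4927, Z=2227006.2648
→ Helmert 7p (PV): X=-3501655.1015, Y=-4839838.8117, Z=2226503.3881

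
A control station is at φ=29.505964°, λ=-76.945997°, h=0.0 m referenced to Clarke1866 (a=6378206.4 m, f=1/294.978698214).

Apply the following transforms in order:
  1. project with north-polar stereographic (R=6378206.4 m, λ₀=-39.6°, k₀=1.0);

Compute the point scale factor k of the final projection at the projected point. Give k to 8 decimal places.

1.34002079

start: φ=29.505964°, λ=-76.945997°, h=0.000 m
→ into stereo (λ₀=-39.6°): φ=29.50596400°, λ−λ₀=-37.34599700°
scale k = 1.34002079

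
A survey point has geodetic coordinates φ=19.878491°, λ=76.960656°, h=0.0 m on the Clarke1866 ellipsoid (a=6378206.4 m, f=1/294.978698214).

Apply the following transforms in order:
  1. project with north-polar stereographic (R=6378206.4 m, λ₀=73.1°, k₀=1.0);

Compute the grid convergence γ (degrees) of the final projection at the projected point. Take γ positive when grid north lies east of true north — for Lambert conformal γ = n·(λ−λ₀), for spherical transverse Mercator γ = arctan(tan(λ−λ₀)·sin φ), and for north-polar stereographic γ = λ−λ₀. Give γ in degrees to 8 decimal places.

3.86065600

start: φ=19.878491°, λ=76.960656°, h=0.000 m
→ into stereo (λ₀=73.1°): φ=19.87849100°, λ−λ₀=3.86065600°
convergence γ = 3.86065600°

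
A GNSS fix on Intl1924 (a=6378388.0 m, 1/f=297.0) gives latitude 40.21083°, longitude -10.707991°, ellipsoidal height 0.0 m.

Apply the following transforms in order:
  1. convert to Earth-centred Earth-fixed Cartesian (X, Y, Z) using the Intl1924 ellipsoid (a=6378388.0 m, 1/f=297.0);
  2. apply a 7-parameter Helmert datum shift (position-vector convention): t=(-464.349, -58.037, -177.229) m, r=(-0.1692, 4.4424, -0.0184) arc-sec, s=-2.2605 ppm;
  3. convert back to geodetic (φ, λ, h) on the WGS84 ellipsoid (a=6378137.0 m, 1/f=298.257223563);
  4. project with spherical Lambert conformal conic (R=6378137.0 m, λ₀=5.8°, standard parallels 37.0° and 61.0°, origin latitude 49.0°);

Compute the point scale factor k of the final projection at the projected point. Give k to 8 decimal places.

start: φ=40.210830°, λ=-10.707991°, h=0.000 m
→ ECEF (a=6378388.000, f=1/297.0): X=4792909.3711, Y=-906321.9752, Z=4095959.5828
→ Helmert 7p (PV): X=4792522.3228, Y=-906375.0311, Z=4095670.6120
→ geod (Bowring, a=6378137.000): φ=40.21018551°, λ=-10.70944818°, h=-256.4700 m
→ into lcc (λ₀=5.8°): φ=40.21018551°, λ−λ₀=-16.50944818°
scale k = 0.99026658

0.99026658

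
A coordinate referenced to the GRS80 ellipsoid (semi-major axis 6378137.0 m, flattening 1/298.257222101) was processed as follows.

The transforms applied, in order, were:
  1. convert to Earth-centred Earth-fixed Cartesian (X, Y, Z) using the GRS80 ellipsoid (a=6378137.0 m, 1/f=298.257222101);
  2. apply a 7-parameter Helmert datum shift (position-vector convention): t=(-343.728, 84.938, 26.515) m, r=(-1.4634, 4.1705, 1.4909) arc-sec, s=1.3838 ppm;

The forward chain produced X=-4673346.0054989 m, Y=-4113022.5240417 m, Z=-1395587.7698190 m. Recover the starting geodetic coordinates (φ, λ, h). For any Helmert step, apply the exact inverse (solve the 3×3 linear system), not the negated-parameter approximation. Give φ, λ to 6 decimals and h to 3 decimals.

φ=-12.719359°, λ=-138.646554°, h=2721.350 m

start: X=-4673346.0055, Y=-4113022.5240, Z=-1395587.7698 m
→ Helmert⁻¹: X=-4672997.3199, Y=-4113058.0911, Z=-1395736.0188
→ geod (Bowring, a=6378137.000): φ=-12.71935900°, λ=-138.64655400°, h=2721.3500 m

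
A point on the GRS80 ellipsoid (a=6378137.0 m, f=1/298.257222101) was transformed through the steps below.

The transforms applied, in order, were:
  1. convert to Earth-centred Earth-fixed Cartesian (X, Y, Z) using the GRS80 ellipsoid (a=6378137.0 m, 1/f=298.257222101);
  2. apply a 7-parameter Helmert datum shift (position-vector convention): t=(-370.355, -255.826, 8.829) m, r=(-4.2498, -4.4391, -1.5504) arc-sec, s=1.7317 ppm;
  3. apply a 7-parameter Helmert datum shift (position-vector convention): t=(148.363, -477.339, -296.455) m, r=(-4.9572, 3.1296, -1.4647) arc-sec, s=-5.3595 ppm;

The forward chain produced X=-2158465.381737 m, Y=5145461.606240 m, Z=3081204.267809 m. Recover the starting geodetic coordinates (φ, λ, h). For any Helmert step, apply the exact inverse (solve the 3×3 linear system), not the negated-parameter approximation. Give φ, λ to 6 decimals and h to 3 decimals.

start: X=-2158465.3817, Y=5145461.6062, Z=3081204.2678 m
→ Helmert⁻¹: X=-2158708.6115, Y=5145877.1351, Z=3081608.1565
→ Helmert⁻¹: X=-2158306.8760, Y=5146044.3314, Z=3081746.4679
→ geod (Bowring, a=6378137.000): φ=29.07286900°, λ=112.75370600°, h=1613.1460 m

φ=29.072869°, λ=112.753706°, h=1613.146 m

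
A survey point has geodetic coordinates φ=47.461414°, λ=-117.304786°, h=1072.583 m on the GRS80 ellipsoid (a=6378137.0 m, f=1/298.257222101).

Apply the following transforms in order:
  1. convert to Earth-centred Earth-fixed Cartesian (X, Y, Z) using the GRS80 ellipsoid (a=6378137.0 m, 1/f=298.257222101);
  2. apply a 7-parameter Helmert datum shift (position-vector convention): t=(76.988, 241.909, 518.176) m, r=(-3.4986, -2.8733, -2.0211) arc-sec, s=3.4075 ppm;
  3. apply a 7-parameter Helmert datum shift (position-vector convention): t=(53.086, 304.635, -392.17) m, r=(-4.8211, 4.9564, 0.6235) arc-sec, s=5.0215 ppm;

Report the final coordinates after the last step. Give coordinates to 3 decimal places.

start: φ=47.461414°, λ=-117.304786°, h=1072.583 m
→ ECEF (a=6378137.000, f=1/298.257222101): X=-1982033.3078, Y=-3839332.2674, Z=4677388.7022
→ Helmert 7p (PV): X=-1982065.8506, Y=-3839004.6831, Z=4677960.3281
→ Helmert 7p (PV): X=-1981898.7042, Y=-3838615.9769, Z=4677729.0072

X=-1981898.704 m, Y=-3838615.977 m, Z=4677729.007 m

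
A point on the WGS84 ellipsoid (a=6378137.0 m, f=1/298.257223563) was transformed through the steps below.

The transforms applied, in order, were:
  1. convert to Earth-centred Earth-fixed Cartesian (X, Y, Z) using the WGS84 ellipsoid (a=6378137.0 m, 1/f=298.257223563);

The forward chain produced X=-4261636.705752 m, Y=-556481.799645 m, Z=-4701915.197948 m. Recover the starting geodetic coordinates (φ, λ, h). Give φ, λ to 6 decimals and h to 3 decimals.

start: X=-4261636.7058, Y=-556481.7996, Z=-4701915.1979 m
→ geod (Bowring, a=6378137.000): φ=-47.76240700°, λ=-172.56044700°, h=3722.8660 m

φ=-47.762407°, λ=-172.560447°, h=3722.866 m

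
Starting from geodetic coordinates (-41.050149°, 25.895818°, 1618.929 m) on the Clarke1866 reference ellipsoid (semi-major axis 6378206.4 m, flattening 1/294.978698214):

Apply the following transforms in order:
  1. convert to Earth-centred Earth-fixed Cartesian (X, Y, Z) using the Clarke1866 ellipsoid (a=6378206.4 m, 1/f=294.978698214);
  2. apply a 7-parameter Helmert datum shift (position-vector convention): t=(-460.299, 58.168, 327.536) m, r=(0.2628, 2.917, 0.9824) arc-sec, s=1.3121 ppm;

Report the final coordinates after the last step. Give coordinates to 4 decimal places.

X=4333956.7705 m, Y=2104406.4989 m, Z=-4167225.1992 m

start: φ=-41.050149°, λ=25.895818°, h=1618.929 m
→ ECEF (a=6378206.400, f=1/294.978698214): X=4334480.3415, Y=2104319.6157, Z=-4167488.6498
→ Helmert 7p (PV): X=4333956.7705, Y=2104406.4989, Z=-4167225.1992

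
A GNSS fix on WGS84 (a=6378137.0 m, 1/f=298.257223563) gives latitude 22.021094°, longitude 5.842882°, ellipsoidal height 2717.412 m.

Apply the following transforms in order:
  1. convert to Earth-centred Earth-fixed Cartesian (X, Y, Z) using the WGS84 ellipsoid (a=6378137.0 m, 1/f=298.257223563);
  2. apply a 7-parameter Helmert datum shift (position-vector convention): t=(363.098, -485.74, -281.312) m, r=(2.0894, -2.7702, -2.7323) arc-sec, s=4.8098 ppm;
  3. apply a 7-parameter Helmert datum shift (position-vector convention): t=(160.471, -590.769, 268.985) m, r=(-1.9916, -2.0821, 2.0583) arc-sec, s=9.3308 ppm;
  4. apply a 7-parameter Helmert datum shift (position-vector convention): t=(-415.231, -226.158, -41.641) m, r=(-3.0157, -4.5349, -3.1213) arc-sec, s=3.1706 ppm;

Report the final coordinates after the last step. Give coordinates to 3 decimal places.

X=5887496.366 m, Y=601103.746 m, Z=2377843.933 m

start: φ=22.021094°, λ=5.842882°, h=2717.412 m
→ ECEF (a=6378137.000, f=1/298.257223563): X=5887383.2378, Y=602470.6903, Z=2377597.2894
→ Helmert 7p (PV): X=5887750.7016, Y=601885.7757, Z=2377412.5858
→ Helmert 7p (PV): X=5887936.1053, Y=601382.3321, Z=2377757.3757
→ Helmert 7p (PV): X=5887496.3659, Y=601103.7456, Z=2377843.9326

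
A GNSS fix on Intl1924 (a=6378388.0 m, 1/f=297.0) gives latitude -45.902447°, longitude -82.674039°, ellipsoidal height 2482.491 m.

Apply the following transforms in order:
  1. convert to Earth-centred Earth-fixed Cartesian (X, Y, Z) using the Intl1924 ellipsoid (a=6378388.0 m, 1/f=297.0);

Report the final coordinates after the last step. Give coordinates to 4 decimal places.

X=567188.5887 m, Y=-4411738.1116 m, Z=-4559574.4179 m

start: φ=-45.902447°, λ=-82.674039°, h=2482.491 m
→ ECEF (a=6378388.000, f=1/297.0): X=567188.5887, Y=-4411738.1116, Z=-4559574.4179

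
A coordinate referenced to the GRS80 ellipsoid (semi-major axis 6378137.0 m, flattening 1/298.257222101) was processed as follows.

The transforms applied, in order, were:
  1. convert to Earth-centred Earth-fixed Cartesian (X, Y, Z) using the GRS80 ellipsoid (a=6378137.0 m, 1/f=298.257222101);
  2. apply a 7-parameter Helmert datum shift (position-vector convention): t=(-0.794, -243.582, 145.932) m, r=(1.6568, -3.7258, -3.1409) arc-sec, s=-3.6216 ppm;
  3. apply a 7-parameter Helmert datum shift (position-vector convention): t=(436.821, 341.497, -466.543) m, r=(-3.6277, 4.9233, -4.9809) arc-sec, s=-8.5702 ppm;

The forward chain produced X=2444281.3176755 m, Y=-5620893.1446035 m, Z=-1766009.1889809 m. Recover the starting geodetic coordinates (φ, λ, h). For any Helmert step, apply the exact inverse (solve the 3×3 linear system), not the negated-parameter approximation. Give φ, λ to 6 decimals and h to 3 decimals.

φ=-16.173366°, λ=-66.499575°, h=2111.776 m

start: X=2444281.3177, Y=-5620893.1446, Z=-1766009.1890 m
→ Helmert⁻¹: X=2444043.3249, Y=-5621192.7455, Z=-1765598.3039
→ Helmert⁻¹: X=2444106.6682, Y=-5620946.4860, Z=-1765749.6295
→ geod (Bowring, a=6378137.000): φ=-16.17336600°, λ=-66.49957500°, h=2111.7760 m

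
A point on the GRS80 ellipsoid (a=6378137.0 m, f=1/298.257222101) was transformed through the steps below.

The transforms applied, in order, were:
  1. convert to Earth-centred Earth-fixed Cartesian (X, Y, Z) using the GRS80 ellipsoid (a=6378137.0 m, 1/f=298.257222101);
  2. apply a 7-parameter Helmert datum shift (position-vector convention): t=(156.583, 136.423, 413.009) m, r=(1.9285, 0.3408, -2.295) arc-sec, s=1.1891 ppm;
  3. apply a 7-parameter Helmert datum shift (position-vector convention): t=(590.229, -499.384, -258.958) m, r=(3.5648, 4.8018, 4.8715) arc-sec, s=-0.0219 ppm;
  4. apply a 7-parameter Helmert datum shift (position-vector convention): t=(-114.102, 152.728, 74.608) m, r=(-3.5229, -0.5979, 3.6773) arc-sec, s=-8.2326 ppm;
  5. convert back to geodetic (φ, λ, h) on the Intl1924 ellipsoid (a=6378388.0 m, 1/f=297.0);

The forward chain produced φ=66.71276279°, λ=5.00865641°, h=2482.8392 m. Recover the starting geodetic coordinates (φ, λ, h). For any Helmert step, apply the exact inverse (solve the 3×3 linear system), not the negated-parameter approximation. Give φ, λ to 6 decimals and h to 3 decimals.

start: φ=66.712763°, λ=5.008656°, h=2482.839 m
→ ECEF (a=6378388.000, f=1/297.0): X=2520141.1359, Y=220867.4495, Z=5838237.4005
→ Helmert⁻¹: X=2520296.8419, Y=220571.8929, Z=5838207.3179
→ Helmert⁻¹: X=2519575.9707, Y=221112.6802, Z=5838521.2375
→ Helmert⁻¹: X=2519404.2863, Y=221058.6106, Z=5838103.3823
→ geod (Bowring, a=6378137.000): φ=66.71759800°, λ=5.01442800°, h=2250.1230 m

φ=66.717598°, λ=5.014428°, h=2250.123 m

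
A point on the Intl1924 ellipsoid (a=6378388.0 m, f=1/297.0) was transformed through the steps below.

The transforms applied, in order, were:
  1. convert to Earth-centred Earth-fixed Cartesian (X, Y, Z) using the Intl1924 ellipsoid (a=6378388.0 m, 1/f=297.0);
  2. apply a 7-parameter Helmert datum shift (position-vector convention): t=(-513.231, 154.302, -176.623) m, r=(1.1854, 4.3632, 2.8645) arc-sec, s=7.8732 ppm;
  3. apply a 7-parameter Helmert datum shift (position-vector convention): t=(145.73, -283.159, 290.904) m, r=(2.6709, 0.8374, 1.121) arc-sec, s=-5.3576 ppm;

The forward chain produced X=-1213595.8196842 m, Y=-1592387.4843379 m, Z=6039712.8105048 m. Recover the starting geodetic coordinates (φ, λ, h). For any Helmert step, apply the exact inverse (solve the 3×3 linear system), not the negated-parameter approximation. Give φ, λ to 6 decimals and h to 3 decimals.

φ=71.777437°, λ=-127.312277°, h=3656.693 m

start: X=-1213595.8197, Y=-1592387.4843, Z=6039712.8105 m
→ Helmert⁻¹: X=-1213781.2240, Y=-1592028.0542, Z=6039469.9507
→ Helmert⁻¹: X=-1213408.3089, Y=-1592118.2602, Z=6039582.5049
→ geod (Bowring, a=6378388.000): φ=71.77743700°, λ=-127.31227700°, h=3656.6930 m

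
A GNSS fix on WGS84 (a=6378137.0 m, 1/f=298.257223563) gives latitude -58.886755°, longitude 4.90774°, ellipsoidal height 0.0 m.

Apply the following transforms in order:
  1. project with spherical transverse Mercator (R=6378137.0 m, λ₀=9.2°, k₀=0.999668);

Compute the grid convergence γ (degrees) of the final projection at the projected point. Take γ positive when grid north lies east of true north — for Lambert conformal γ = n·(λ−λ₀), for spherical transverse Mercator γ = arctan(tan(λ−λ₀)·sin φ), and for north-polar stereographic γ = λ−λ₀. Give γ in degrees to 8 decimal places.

3.67664349

start: φ=-58.886755°, λ=4.907740°, h=0.000 m
→ into tm (λ₀=9.2°): φ=-58.88675500°, λ−λ₀=-4.29226000°
convergence γ = 3.67664349°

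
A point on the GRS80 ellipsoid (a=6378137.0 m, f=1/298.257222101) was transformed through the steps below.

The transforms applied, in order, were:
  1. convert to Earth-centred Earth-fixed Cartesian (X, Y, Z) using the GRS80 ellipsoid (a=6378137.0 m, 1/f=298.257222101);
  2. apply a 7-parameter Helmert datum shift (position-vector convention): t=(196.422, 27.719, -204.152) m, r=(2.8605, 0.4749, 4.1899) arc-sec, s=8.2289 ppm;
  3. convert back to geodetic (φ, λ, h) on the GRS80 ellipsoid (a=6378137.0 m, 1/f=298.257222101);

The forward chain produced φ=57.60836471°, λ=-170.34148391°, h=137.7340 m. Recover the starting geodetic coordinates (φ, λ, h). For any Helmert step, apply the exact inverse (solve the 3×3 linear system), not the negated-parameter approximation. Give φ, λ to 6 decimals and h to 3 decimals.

φ=57.607848°, λ=-170.344003°, h=363.982 m

start: φ=57.608365°, λ=-170.341484°, h=137.734 m
→ ECEF (a=6378137.000, f=1/298.257222101): X=-3376498.7766, Y=-574639.6981, Z=5362613.7369
→ Helmert⁻¹: X=-3376691.4299, Y=-574519.7254, Z=5362773.9522
→ geod (Bowring, a=6378137.000): φ=57.60784800°, λ=-170.34400300°, h=363.9820 m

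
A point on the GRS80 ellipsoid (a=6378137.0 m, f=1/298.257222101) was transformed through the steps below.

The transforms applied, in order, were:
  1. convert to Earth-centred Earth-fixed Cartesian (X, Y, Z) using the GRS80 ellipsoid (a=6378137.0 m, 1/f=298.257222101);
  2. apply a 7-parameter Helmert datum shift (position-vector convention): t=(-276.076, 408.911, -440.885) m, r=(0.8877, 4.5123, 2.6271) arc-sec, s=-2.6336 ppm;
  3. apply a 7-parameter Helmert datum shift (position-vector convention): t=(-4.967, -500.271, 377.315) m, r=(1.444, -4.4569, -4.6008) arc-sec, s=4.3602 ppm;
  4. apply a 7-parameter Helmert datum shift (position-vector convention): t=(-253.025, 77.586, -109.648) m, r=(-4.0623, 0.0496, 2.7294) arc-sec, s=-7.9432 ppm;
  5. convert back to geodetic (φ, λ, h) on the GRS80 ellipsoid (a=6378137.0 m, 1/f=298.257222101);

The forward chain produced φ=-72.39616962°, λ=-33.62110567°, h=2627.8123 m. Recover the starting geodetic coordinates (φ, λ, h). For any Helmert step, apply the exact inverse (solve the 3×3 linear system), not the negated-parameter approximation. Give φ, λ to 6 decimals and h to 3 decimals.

start: φ=-72.396170°, λ=-33.621106°, h=2627.812 m
→ ECEF (a=6378137.000, f=1/298.257222101): X=1611849.8910, Y=-1071766.5582, Z=-6059706.5766
→ Helmert⁻¹: X=1612102.9965, Y=-1071754.6477, Z=-6059665.7817
→ Helmert⁻¹: X=1611993.8857, Y=-1071256.1744, Z=-6060044.0057
→ Helmert⁻¹: X=1612393.1187, Y=-1071714.5226, Z=-6059579.1939
→ geod (Bowring, a=6378137.000): φ=-72.39220800°, λ=-33.61092200°, h=2634.5130 m

φ=-72.392208°, λ=-33.610922°, h=2634.513 m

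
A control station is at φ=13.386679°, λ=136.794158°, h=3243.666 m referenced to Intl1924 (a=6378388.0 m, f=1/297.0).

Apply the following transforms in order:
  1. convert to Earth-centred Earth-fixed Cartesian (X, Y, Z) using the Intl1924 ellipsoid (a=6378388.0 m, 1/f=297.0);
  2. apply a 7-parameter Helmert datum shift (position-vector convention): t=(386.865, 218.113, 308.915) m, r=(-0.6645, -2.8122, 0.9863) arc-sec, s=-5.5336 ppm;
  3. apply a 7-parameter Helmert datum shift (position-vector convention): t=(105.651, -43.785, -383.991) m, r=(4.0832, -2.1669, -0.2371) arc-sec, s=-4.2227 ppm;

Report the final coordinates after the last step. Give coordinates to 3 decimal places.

X=-4525508.928 m, Y=4251152.542 m, Z=1467694.976 m

start: φ=13.386679°, λ=136.794158°, h=3243.666 m
→ ECEF (a=6378388.000, f=1/297.0): X=-4525994.7245, Y=4251060.4614, Z=1467823.1615
→ Helmert 7p (PV): X=-4525623.1538, Y=4251238.1375, Z=1468048.5523
→ Helmert 7p (PV): X=-4525508.9281, Y=4251152.5417, Z=1467694.9756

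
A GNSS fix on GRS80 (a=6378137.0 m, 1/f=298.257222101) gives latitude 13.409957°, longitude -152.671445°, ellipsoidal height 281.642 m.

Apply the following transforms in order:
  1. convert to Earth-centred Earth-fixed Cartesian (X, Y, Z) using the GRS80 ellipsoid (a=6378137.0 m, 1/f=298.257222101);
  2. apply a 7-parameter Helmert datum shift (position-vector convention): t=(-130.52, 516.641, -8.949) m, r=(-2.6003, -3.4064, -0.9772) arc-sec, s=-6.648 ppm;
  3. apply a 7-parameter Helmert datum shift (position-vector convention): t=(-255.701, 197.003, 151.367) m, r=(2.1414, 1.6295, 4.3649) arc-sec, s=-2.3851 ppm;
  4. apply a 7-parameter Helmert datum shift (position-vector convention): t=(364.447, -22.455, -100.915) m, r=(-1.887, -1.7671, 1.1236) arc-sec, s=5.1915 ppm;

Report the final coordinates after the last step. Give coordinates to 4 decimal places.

start: φ=13.409957°, λ=-152.671445°, h=281.642 m
→ ECEF (a=6378137.000, f=1/298.257222101): X=-5513012.4232, Y=-2848958.3072, Z=1469625.6808
→ Helmert 7p (PV): X=-5513144.0601, Y=-2848378.0812, Z=1469551.8321
→ Helmert 7p (PV): X=-5513314.7260, Y=-2848306.2080, Z=1469713.6768
→ Helmert 7p (PV): X=-5512975.9769, Y=-2848360.0375, Z=1469599.2159

X=-5512975.9769 m, Y=-2848360.0375 m, Z=1469599.2159 m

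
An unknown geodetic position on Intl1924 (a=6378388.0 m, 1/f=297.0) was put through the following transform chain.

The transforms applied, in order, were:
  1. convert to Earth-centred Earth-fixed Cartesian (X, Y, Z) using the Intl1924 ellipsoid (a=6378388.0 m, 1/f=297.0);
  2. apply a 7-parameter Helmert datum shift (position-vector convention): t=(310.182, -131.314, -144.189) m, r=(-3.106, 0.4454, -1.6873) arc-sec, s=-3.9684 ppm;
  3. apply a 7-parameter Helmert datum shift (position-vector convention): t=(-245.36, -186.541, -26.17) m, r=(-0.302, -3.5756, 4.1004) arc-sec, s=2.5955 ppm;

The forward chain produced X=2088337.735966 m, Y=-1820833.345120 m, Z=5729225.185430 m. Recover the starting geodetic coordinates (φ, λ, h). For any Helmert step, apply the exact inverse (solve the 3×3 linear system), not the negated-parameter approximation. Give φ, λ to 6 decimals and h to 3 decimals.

φ=64.344048°, λ=-41.082246°, h=3093.346 m

start: X=2088337.7360, Y=-1820833.3451, Z=5729225.1854 m
→ Helmert⁻¹: X=2088640.7966, Y=-1820691.9877, Z=5729197.6129
→ Helmert⁻¹: X=2088341.4235, Y=-1820637.0895, Z=5729341.6320
→ geod (Bowring, a=6378388.000): φ=64.34404800°, λ=-41.08224600°, h=3093.3460 m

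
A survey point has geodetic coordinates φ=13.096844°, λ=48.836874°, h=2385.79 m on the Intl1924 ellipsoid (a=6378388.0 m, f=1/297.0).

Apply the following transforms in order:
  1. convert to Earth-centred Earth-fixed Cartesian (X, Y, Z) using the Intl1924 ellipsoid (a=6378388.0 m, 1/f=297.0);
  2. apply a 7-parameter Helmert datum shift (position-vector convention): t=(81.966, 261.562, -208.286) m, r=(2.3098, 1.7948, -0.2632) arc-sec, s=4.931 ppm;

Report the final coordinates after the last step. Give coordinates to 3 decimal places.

start: φ=13.096844°, λ=48.836874°, h=2385.790 m
→ ECEF (a=6378388.000, f=1/297.0): X=4091318.9067, Y=4679549.1573, Z=1436399.7754
→ Helmert 7p (PV): X=4091439.5170, Y=4679812.4883, Z=1436215.3747

X=4091439.517 m, Y=4679812.488 m, Z=1436215.375 m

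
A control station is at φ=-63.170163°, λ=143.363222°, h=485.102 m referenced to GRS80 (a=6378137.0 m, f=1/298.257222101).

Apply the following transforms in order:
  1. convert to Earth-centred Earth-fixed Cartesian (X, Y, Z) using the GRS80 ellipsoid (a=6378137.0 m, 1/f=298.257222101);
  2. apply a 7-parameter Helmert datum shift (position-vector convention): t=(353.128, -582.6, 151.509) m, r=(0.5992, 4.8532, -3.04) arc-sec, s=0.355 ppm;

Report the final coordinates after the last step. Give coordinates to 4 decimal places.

X=-2316099.9231 m, Y=1722045.6951 m, Z=-5668787.6790 m

start: φ=-63.170163°, λ=143.363222°, h=485.102 m
→ ECEF (a=6378137.000, f=1/298.257222101): X=-2316344.2309, Y=1722577.0760, Z=-5668996.6808
→ Helmert 7p (PV): X=-2316099.9231, Y=1722045.6951, Z=-5668787.6790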